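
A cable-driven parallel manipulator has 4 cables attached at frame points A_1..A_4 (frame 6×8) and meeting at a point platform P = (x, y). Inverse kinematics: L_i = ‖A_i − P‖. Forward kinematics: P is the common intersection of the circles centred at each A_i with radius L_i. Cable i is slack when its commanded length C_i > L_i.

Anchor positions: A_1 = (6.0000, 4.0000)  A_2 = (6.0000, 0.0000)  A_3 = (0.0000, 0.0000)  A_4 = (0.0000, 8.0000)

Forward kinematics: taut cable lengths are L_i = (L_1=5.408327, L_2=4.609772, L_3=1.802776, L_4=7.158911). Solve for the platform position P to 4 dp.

(1.5000, 1.0000)

expand ‖A_i−P‖²=L_i² and subtract eq 1 (q_i ≔ ‖A_i‖²−L_i²)
q_1 = 36.0000+16.0000−29.2500 = 22.7500
eq1−eq2 → [0.0000  8.0000]·P = 8.0000
eq1−eq3 → [12.0000  8.0000]·P = 26.0000
eq1−eq4 → [12.0000  -8.0000]·P = 10.0000
2×2 solve → P = (1.5000, 1.0000)
check cable 4: ‖A_4−P‖² = 51.2500 ≈ L_4² = 51.2500 ✓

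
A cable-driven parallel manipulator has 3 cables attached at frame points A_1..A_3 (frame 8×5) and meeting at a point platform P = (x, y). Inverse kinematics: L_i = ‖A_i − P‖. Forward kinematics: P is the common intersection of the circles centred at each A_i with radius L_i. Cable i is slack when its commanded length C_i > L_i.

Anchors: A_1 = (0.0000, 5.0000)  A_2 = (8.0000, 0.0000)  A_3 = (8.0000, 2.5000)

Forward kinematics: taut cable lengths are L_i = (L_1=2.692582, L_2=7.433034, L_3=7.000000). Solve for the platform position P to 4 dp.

each cable: (A_i−P)·(A_i−P) = L_i²; let c_i = ‖A_i‖²−L_i²
c_1 = 0.0000+25.0000−7.2500 = 17.7500
row 1: -16.0000x + 10.0000y = 9.0000  (c_2=8.7500)
row 2: -16.0000x + 5.0000y = -3.5000  (c_3=21.2500)
Cramer on rows 1–2 → x = 1.0000, y = 2.5000

(1.0000, 2.5000)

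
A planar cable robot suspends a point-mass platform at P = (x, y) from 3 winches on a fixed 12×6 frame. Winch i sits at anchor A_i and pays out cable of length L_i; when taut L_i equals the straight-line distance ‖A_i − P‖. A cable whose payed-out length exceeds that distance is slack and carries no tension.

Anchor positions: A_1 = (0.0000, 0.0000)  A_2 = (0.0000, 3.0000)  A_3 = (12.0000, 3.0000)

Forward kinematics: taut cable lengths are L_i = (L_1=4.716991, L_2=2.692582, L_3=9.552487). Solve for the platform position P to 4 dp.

(2.5000, 4.0000)

circle eqns → linear via eq_j − eq_1; set c_j = A_j·A_j − L_j²
c_1 = 0.0000+0.0000−22.2500 = -22.2500
0.0000·x − 6.0000·y = c_1−c_2 = -24.0000
-24.0000·x − 6.0000·y = c_1−c_3 = -84.0000
solve first two rows → x=2.5000, y=4.0000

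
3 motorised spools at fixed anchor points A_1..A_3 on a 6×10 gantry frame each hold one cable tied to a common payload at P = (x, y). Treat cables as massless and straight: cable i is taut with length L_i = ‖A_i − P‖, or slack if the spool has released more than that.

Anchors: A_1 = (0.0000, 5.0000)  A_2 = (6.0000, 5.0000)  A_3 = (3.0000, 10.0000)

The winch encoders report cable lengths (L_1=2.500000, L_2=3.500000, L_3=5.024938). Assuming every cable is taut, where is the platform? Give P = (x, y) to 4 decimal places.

circle eqns → linear via eq_j − eq_1; set q_j = A_j·A_j − L_j²
q_1 = 0.0000+25.0000−6.2500 = 18.7500
-12.0000·x + 0.0000·y = q_1−q_2 = -30.0000
-6.0000·x − 10.0000·y = q_1−q_3 = -65.0000
solve first two rows → x=2.5000, y=5.0000

(2.5000, 5.0000)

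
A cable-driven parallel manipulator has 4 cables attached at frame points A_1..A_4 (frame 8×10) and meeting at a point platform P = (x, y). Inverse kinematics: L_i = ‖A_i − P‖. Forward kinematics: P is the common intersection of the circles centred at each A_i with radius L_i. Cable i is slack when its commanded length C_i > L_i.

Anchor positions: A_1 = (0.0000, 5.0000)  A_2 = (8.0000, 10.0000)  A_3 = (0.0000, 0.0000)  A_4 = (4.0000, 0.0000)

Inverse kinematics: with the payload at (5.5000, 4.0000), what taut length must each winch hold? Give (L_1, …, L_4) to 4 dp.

L_1: Δ = A_1−P = (-5.5000, 1.0000) → ‖Δ‖ = √31.2500 = 5.5902
L_2: Δ = A_2−P = (2.5000, 6.0000) → ‖Δ‖ = √42.2500 = 6.5000
L_3: Δ = A_3−P = (-5.5000, -4.0000) → ‖Δ‖ = √46.2500 = 6.8007
L_4: Δ = A_4−P = (-1.5000, -4.0000) → ‖Δ‖ = √18.2500 = 4.2720

(5.5902, 6.5000, 6.8007, 4.2720)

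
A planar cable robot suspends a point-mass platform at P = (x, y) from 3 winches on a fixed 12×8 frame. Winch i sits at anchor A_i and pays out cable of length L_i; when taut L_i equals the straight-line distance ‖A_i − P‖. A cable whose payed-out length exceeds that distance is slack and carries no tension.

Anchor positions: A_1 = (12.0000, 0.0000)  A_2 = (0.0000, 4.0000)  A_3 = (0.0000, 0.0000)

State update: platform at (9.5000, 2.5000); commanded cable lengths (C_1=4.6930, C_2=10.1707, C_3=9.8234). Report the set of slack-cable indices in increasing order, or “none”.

cable 1: √((2.5000)²+(-2.5000)²)=3.5355, C_1=4.6930: slack
cable 2: √((-9.5000)²+(1.5000)²)=9.6177, C_2=10.1707: slack
cable 3: √((-9.5000)²+(-2.5000)²)=9.8234, C_3=9.8234: taut

1, 2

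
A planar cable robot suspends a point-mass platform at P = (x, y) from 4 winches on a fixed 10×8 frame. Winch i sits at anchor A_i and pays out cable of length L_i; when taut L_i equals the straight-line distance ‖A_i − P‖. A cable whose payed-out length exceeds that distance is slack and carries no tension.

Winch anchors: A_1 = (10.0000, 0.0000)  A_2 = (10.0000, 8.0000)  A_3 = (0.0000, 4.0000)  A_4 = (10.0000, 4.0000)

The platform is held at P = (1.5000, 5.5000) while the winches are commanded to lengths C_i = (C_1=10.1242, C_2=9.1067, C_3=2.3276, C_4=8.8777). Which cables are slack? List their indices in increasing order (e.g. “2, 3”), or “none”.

cable 1: L_1 = ‖A_1−P‖ = 10.1242;  C_1 = 10.1242 → taut
cable 2: L_2 = ‖A_2−P‖ = 8.8600;  C_2 = 9.1067 → slack
cable 3: L_3 = ‖A_3−P‖ = 2.1213;  C_3 = 2.3276 → slack
cable 4: L_4 = ‖A_4−P‖ = 8.6313;  C_4 = 8.8777 → slack

2, 3, 4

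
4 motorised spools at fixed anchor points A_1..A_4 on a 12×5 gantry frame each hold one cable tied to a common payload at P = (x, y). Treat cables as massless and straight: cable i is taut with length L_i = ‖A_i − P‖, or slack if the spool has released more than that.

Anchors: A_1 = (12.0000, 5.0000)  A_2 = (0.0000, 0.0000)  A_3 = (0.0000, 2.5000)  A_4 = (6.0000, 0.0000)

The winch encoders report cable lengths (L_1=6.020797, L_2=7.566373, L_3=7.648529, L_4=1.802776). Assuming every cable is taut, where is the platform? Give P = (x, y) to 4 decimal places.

expand ‖A_i−P‖²=L_i² and subtract eq 1 (q_i ≔ ‖A_i‖²−L_i²)
q_1 = 144.0000+25.0000−36.2500 = 132.7500
eq1−eq2 → [24.0000  10.0000]·P = 190.0000
eq1−eq3 → [24.0000  5.0000]·P = 185.0000
eq1−eq4 → [12.0000  10.0000]·P = 100.0000
2×2 solve → P = (7.5000, 1.0000)
check cable 4: ‖A_4−P‖² = 3.2500 ≈ L_4² = 3.2500 ✓

(7.5000, 1.0000)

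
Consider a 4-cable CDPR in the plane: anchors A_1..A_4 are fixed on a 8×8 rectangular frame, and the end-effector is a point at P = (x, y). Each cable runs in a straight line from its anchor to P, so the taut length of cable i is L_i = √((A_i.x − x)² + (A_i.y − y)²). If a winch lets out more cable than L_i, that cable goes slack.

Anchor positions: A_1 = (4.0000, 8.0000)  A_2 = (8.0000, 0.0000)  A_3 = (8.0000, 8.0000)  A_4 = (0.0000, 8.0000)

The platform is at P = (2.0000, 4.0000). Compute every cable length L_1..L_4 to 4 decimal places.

(4.4721, 7.2111, 7.2111, 4.4721)

cable 1: Δx=2.0000, Δy=4.0000; L_1 = √(Δx²+Δy²) = 4.4721
cable 2: Δx=6.0000, Δy=-4.0000; L_2 = √(Δx²+Δy²) = 7.2111
cable 3: Δx=6.0000, Δy=4.0000; L_3 = √(Δx²+Δy²) = 7.2111
cable 4: Δx=-2.0000, Δy=4.0000; L_4 = √(Δx²+Δy²) = 4.4721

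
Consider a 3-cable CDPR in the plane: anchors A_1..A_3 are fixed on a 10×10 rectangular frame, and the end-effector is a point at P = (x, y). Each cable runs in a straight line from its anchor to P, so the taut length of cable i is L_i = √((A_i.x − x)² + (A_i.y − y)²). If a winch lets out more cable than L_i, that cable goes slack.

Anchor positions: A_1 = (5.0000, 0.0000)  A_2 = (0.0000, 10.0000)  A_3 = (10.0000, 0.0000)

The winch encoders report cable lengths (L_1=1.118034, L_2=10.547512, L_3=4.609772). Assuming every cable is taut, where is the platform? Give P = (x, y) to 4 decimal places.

(5.5000, 1.0000)

each cable: (A_i−P)·(A_i−P) = L_i²; let q_i = ‖A_i‖²−L_i²
q_1 = 25.0000+0.0000−1.2500 = 23.7500
row 1: 10.0000x − 20.0000y = 35.0000  (q_2=-11.2500)
row 2: -10.0000x + 0.0000y = -55.0000  (q_3=78.7500)
Cramer on rows 1–2 → x = 5.5000, y = 1.0000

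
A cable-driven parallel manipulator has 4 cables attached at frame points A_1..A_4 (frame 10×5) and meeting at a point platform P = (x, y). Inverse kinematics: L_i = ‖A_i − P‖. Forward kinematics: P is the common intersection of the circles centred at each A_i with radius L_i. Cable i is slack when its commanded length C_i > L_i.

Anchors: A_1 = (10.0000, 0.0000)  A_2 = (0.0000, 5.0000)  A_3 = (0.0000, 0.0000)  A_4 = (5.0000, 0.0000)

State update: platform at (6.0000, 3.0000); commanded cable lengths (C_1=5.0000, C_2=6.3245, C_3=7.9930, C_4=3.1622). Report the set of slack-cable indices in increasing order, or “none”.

3

i=1: geometric 5.0000 vs commanded 5.0000 ⇒ taut
i=2: geometric 6.3246 vs commanded 6.3245 ⇒ taut
i=3: geometric 6.7082 vs commanded 7.9930 ⇒ slack
i=4: geometric 3.1623 vs commanded 3.1622 ⇒ taut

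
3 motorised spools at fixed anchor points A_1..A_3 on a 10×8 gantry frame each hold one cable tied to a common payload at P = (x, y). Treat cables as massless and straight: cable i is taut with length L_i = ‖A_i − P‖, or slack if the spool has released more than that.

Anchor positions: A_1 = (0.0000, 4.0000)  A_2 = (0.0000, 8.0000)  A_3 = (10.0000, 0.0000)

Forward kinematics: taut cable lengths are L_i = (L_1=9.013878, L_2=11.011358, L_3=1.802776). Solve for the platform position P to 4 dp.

(8.5000, 1.0000)

expand ‖A_i−P‖²=L_i² and subtract eq 1 (k_i ≔ ‖A_i‖²−L_i²)
k_1 = 0.0000+16.0000−81.2500 = -65.2500
eq1−eq2 → [0.0000  -8.0000]·P = -8.0000
eq1−eq3 → [-20.0000  8.0000]·P = -162.0000
2×2 solve → P = (8.5000, 1.0000)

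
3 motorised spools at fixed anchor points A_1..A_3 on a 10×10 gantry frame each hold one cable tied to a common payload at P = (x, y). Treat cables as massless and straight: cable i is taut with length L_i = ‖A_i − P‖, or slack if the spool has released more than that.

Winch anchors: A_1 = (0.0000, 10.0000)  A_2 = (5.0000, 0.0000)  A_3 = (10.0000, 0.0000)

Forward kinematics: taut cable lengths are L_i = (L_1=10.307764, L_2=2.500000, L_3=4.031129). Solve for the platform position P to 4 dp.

(6.5000, 2.0000)

expand ‖A_i−P‖²=L_i² and subtract eq 1 (k_i ≔ ‖A_i‖²−L_i²)
k_1 = 0.0000+100.0000−106.2500 = -6.2500
eq1−eq2 → [-10.0000  20.0000]·P = -25.0000
eq1−eq3 → [-20.0000  20.0000]·P = -90.0000
2×2 solve → P = (6.5000, 2.0000)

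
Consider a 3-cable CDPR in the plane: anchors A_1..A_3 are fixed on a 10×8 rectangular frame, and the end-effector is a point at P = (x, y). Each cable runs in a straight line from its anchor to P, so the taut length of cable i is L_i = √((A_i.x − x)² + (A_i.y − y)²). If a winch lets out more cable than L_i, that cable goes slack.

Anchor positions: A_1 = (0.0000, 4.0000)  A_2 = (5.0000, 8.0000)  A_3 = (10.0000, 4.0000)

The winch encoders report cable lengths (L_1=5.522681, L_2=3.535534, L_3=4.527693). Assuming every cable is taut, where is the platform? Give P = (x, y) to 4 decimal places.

(5.5000, 4.5000)

circle eqns → linear via eq_j − eq_1; set q_j = A_j·A_j − L_j²
q_1 = 0.0000+16.0000−30.5000 = -14.5000
-10.0000·x − 8.0000·y = q_1−q_2 = -91.0000
-20.0000·x + 0.0000·y = q_1−q_3 = -110.0000
solve first two rows → x=5.5000, y=4.5000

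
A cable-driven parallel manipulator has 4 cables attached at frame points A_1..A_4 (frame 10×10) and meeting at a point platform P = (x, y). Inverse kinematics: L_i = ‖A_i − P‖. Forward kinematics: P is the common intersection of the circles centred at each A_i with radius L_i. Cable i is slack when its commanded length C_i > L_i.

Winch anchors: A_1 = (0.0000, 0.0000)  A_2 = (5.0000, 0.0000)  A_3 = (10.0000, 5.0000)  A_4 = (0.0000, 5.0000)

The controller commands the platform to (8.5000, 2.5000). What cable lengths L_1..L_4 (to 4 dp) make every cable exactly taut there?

(8.8600, 4.3012, 2.9155, 8.8600)

L_1 = √((0.0000−8.5000)² + (0.0000−2.5000)²) = 8.8600
L_2 = √((5.0000−8.5000)² + (0.0000−2.5000)²) = 4.3012
L_3 = √((10.0000−8.5000)² + (5.0000−2.5000)²) = 2.9155
L_4 = √((0.0000−8.5000)² + (5.0000−2.5000)²) = 8.8600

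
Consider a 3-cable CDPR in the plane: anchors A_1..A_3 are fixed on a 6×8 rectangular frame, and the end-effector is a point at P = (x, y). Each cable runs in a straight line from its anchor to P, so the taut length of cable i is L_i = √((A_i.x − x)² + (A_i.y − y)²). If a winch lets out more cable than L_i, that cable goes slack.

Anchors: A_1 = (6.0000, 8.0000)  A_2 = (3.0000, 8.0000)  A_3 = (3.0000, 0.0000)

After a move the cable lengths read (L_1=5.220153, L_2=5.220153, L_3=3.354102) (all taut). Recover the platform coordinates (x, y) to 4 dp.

(4.5000, 3.0000)

each cable: (A_i−P)·(A_i−P) = L_i²; let q_i = ‖A_i‖²−L_i²
q_1 = 36.0000+64.0000−27.2500 = 72.7500
row 1: 6.0000x + 0.0000y = 27.0000  (q_2=45.7500)
row 2: 6.0000x + 16.0000y = 75.0000  (q_3=-2.2500)
Cramer on rows 1–2 → x = 4.5000, y = 3.0000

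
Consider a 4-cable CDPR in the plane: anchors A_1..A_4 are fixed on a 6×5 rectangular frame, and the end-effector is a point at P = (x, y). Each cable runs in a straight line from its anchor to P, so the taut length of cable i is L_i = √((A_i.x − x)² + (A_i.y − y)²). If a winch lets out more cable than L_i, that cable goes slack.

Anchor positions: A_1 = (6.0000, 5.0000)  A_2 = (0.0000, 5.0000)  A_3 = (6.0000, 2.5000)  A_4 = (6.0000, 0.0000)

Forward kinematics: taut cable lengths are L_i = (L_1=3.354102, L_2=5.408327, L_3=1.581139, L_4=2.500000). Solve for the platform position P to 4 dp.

(4.5000, 2.0000)

circle eqns → linear via eq_j − eq_1; set c_j = A_j·A_j − L_j²
c_1 = 36.0000+25.0000−11.2500 = 49.7500
12.0000·x + 0.0000·y = c_1−c_2 = 54.0000
0.0000·x + 5.0000·y = c_1−c_3 = 10.0000
0.0000·x + 10.0000·y = c_1−c_4 = 20.0000
solve first two rows → x=4.5000, y=2.0000
check cable 4: ‖A_4−P‖² = 6.2500 ≈ L_4² = 6.2500 ✓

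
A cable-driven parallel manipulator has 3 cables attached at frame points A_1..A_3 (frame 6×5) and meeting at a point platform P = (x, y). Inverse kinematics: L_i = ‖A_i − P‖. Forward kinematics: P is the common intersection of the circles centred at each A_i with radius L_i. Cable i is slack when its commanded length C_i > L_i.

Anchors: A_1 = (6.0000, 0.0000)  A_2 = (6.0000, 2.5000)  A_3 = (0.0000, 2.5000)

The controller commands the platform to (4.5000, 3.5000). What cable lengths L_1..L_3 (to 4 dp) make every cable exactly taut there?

(3.8079, 1.8028, 4.6098)

L_1 = √((6.0000−4.5000)² + (0.0000−3.5000)²) = 3.8079
L_2 = √((6.0000−4.5000)² + (2.5000−3.5000)²) = 1.8028
L_3 = √((0.0000−4.5000)² + (2.5000−3.5000)²) = 4.6098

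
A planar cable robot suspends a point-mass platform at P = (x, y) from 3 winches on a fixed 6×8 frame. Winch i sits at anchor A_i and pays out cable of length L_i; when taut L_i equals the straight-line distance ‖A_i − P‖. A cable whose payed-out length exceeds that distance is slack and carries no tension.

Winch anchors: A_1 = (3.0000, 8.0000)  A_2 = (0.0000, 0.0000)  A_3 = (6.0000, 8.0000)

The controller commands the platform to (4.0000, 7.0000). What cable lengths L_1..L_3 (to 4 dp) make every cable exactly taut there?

L_1 = √((3.0000−4.0000)² + (8.0000−7.0000)²) = 1.4142
L_2 = √((0.0000−4.0000)² + (0.0000−7.0000)²) = 8.0623
L_3 = √((6.0000−4.0000)² + (8.0000−7.0000)²) = 2.2361

(1.4142, 8.0623, 2.2361)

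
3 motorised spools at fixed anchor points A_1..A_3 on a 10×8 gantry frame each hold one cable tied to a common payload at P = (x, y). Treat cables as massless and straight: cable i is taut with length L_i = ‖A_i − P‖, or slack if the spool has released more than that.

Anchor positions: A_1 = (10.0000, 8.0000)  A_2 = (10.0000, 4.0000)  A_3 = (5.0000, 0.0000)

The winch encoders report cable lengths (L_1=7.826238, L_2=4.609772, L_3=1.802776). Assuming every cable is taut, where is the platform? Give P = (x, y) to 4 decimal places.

(6.5000, 1.0000)

circle eqns → linear via eq_j − eq_1; set c_j = A_j·A_j − L_j²
c_1 = 100.0000+64.0000−61.2500 = 102.7500
0.0000·x + 8.0000·y = c_1−c_2 = 8.0000
10.0000·x + 16.0000·y = c_1−c_3 = 81.0000
solve first two rows → x=6.5000, y=1.0000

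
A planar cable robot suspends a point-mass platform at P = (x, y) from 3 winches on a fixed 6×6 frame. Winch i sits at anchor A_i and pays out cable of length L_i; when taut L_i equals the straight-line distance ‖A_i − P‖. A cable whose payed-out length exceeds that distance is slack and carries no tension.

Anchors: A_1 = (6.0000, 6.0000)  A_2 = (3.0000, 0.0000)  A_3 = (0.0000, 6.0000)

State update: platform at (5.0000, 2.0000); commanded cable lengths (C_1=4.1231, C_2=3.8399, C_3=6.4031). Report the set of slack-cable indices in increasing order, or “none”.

2

cable 1: √((1.0000)²+(4.0000)²)=4.1231, C_1=4.1231: taut
cable 2: √((-2.0000)²+(-2.0000)²)=2.8284, C_2=3.8399: slack
cable 3: √((-5.0000)²+(4.0000)²)=6.4031, C_3=6.4031: taut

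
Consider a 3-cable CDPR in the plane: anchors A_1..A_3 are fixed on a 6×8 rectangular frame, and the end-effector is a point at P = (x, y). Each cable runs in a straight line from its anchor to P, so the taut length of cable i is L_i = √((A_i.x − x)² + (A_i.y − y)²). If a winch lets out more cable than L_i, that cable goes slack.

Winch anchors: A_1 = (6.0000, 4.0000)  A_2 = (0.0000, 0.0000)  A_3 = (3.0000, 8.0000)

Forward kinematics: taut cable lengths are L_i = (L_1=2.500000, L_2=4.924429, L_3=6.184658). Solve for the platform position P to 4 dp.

expand ‖A_i−P‖²=L_i² and subtract eq 1 (q_i ≔ ‖A_i‖²−L_i²)
q_1 = 36.0000+16.0000−6.2500 = 45.7500
eq1−eq2 → [12.0000  8.0000]·P = 70.0000
eq1−eq3 → [6.0000  -8.0000]·P = 11.0000
2×2 solve → P = (4.5000, 2.0000)

(4.5000, 2.0000)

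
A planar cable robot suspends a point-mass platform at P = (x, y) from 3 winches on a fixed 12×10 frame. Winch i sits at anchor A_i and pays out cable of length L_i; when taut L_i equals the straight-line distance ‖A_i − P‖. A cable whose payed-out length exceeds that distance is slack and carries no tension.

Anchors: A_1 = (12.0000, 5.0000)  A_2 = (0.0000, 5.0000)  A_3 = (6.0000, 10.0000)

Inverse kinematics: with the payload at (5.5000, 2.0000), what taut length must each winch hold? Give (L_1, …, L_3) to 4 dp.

L_1: Δ = A_1−P = (6.5000, 3.0000) → ‖Δ‖ = √51.2500 = 7.1589
L_2: Δ = A_2−P = (-5.5000, 3.0000) → ‖Δ‖ = √39.2500 = 6.2650
L_3: Δ = A_3−P = (0.5000, 8.0000) → ‖Δ‖ = √64.2500 = 8.0156

(7.1589, 6.2650, 8.0156)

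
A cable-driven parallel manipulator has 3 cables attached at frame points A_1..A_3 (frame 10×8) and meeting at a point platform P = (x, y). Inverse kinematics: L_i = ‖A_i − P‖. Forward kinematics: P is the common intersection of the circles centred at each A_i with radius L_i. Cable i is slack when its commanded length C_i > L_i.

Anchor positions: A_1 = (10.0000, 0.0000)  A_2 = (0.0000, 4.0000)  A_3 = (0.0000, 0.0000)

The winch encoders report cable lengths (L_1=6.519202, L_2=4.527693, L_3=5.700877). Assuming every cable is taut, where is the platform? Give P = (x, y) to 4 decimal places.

circle eqns → linear via eq_j − eq_1; set q_j = A_j·A_j − L_j²
q_1 = 100.0000+0.0000−42.5000 = 57.5000
20.0000·x − 8.0000·y = q_1−q_2 = 62.0000
20.0000·x + 0.0000·y = q_1−q_3 = 90.0000
solve first two rows → x=4.5000, y=3.5000

(4.5000, 3.5000)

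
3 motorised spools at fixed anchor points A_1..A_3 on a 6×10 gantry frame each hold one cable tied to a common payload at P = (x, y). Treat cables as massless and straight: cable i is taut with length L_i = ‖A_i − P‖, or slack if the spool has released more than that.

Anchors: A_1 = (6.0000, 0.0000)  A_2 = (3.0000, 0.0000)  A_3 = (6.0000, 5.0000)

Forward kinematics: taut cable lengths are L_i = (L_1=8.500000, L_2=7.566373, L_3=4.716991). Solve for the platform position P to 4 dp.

(2.0000, 7.5000)

circle eqns → linear via eq_j − eq_1; set k_j = A_j·A_j − L_j²
k_1 = 36.0000+0.0000−72.2500 = -36.2500
6.0000·x + 0.0000·y = k_1−k_2 = 12.0000
0.0000·x − 10.0000·y = k_1−k_3 = -75.0000
solve first two rows → x=2.0000, y=7.5000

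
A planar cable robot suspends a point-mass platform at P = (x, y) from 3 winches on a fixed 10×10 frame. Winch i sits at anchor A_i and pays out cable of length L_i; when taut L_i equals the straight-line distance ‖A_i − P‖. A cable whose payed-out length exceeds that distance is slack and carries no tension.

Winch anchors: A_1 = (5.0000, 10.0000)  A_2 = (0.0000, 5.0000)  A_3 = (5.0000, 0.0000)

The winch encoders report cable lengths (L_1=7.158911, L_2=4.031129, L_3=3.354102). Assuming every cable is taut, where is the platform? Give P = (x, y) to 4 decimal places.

each cable: (A_i−P)·(A_i−P) = L_i²; let q_i = ‖A_i‖²−L_i²
q_1 = 25.0000+100.0000−51.2500 = 73.7500
row 1: 10.0000x + 10.0000y = 65.0000  (q_2=8.7500)
row 2: 0.0000x + 20.0000y = 60.0000  (q_3=13.7500)
Cramer on rows 1–2 → x = 3.5000, y = 3.0000

(3.5000, 3.0000)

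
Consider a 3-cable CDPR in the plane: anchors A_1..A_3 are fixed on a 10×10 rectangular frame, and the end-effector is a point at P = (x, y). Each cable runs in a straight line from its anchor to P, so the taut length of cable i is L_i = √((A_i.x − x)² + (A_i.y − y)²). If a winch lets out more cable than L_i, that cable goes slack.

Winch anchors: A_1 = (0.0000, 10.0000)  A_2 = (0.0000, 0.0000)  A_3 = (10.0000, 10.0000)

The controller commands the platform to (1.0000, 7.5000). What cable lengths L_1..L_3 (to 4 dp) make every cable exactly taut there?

cable 1: Δx=-1.0000, Δy=2.5000; L_1 = √(Δx²+Δy²) = 2.6926
cable 2: Δx=-1.0000, Δy=-7.5000; L_2 = √(Δx²+Δy²) = 7.5664
cable 3: Δx=9.0000, Δy=2.5000; L_3 = √(Δx²+Δy²) = 9.3408

(2.6926, 7.5664, 9.3408)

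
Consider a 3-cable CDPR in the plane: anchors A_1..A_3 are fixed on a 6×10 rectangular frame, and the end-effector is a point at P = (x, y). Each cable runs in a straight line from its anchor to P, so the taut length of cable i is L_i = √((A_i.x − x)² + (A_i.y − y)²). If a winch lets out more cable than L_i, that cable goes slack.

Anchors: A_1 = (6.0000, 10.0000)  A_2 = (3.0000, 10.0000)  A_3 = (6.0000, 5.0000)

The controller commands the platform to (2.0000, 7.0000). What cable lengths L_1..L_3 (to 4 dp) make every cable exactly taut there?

L_1: Δ = A_1−P = (4.0000, 3.0000) → ‖Δ‖ = √25.0000 = 5.0000
L_2: Δ = A_2−P = (1.0000, 3.0000) → ‖Δ‖ = √10.0000 = 3.1623
L_3: Δ = A_3−P = (4.0000, -2.0000) → ‖Δ‖ = √20.0000 = 4.4721

(5.0000, 3.1623, 4.4721)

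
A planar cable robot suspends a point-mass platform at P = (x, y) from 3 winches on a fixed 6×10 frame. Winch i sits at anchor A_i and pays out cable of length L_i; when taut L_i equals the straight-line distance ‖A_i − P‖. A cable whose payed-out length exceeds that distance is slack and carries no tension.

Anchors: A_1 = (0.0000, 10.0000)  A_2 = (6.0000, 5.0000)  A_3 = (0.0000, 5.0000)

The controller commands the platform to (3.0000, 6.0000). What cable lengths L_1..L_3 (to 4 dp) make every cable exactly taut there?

L_1: Δ = A_1−P = (-3.0000, 4.0000) → ‖Δ‖ = √25.0000 = 5.0000
L_2: Δ = A_2−P = (3.0000, -1.0000) → ‖Δ‖ = √10.0000 = 3.1623
L_3: Δ = A_3−P = (-3.0000, -1.0000) → ‖Δ‖ = √10.0000 = 3.1623

(5.0000, 3.1623, 3.1623)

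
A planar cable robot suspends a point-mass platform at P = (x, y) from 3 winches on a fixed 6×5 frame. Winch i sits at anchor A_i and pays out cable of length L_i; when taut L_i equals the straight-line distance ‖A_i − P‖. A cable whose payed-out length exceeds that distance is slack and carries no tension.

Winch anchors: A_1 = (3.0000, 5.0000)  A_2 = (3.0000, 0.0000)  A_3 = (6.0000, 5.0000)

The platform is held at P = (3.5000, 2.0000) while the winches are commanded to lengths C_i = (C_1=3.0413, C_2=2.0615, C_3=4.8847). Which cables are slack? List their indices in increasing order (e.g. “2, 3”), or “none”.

cable 1: √((-0.5000)²+(3.0000)²)=3.0414, C_1=3.0413: taut
cable 2: √((-0.5000)²+(-2.0000)²)=2.0616, C_2=2.0615: taut
cable 3: √((2.5000)²+(3.0000)²)=3.9051, C_3=4.8847: slack

3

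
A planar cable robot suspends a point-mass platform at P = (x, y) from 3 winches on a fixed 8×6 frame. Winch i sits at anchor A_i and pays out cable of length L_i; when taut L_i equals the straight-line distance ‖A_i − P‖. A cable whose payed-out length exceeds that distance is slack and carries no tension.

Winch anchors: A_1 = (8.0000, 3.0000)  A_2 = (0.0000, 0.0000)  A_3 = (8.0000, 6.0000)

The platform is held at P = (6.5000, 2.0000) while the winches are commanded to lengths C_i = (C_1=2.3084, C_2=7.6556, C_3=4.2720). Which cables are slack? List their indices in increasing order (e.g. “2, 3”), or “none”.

1, 2

i=1: geometric 1.8028 vs commanded 2.3084 ⇒ slack
i=2: geometric 6.8007 vs commanded 7.6556 ⇒ slack
i=3: geometric 4.2720 vs commanded 4.2720 ⇒ taut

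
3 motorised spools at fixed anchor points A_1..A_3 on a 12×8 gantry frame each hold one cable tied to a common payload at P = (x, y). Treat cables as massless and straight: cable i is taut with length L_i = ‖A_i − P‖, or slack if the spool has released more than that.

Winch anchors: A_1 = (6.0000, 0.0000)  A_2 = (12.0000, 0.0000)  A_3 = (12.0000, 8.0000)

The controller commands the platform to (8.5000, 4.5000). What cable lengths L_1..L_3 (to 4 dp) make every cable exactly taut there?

L_1 = √((6.0000−8.5000)² + (0.0000−4.5000)²) = 5.1478
L_2 = √((12.0000−8.5000)² + (0.0000−4.5000)²) = 5.7009
L_3 = √((12.0000−8.5000)² + (8.0000−4.5000)²) = 4.9497

(5.1478, 5.7009, 4.9497)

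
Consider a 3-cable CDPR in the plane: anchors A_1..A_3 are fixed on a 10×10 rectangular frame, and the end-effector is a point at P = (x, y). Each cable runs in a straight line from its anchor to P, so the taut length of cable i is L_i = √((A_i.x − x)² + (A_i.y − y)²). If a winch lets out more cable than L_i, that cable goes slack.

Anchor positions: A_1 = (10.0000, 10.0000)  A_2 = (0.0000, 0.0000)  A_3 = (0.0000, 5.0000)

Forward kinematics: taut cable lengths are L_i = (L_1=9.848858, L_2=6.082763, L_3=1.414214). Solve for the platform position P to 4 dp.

(1.0000, 6.0000)

circle eqns → linear via eq_j − eq_1; set c_j = A_j·A_j − L_j²
c_1 = 100.0000+100.0000−97.0000 = 103.0000
20.0000·x + 20.0000·y = c_1−c_2 = 140.0000
20.0000·x + 10.0000·y = c_1−c_3 = 80.0000
solve first two rows → x=1.0000, y=6.0000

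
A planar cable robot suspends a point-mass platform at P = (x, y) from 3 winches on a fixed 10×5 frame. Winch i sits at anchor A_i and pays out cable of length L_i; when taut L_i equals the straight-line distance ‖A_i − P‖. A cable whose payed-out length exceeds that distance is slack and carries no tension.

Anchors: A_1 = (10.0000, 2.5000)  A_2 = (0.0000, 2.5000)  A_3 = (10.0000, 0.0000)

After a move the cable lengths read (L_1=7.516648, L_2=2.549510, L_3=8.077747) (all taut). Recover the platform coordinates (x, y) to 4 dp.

each cable: (A_i−P)·(A_i−P) = L_i²; let q_i = ‖A_i‖²−L_i²
q_1 = 100.0000+6.2500−56.5000 = 49.7500
row 1: 20.0000x + 0.0000y = 50.0000  (q_2=-0.2500)
row 2: 0.0000x + 5.0000y = 15.0000  (q_3=34.7500)
Cramer on rows 1–2 → x = 2.5000, y = 3.0000

(2.5000, 3.0000)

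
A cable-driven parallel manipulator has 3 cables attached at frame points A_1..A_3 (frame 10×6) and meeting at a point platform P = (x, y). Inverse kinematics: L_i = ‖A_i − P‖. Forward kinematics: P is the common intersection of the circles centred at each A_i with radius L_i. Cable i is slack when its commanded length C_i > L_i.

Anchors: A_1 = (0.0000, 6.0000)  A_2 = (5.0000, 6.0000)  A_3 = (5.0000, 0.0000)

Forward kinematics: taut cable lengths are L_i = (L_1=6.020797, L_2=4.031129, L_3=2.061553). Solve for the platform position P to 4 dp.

each cable: (A_i−P)·(A_i−P) = L_i²; let k_i = ‖A_i‖²−L_i²
k_1 = 0.0000+36.0000−36.2500 = -0.2500
row 1: -10.0000x + 0.0000y = -45.0000  (k_2=44.7500)
row 2: -10.0000x + 12.0000y = -21.0000  (k_3=20.7500)
Cramer on rows 1–2 → x = 4.5000, y = 2.0000

(4.5000, 2.0000)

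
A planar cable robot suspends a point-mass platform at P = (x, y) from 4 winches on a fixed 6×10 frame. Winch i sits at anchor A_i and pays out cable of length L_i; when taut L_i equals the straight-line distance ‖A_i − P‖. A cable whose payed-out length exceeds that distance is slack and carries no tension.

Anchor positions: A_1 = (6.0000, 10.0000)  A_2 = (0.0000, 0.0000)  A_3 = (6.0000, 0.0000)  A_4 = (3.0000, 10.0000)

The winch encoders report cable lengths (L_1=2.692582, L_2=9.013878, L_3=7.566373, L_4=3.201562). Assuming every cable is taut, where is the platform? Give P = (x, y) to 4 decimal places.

(5.0000, 7.5000)

expand ‖A_i−P‖²=L_i² and subtract eq 1 (k_i ≔ ‖A_i‖²−L_i²)
k_1 = 36.0000+100.0000−7.2500 = 128.7500
eq1−eq2 → [12.0000  20.0000]·P = 210.0000
eq1−eq3 → [0.0000  20.0000]·P = 150.0000
eq1−eq4 → [6.0000  0.0000]·P = 30.0000
2×2 solve → P = (5.0000, 7.5000)
check cable 4: ‖A_4−P‖² = 10.2500 ≈ L_4² = 10.2500 ✓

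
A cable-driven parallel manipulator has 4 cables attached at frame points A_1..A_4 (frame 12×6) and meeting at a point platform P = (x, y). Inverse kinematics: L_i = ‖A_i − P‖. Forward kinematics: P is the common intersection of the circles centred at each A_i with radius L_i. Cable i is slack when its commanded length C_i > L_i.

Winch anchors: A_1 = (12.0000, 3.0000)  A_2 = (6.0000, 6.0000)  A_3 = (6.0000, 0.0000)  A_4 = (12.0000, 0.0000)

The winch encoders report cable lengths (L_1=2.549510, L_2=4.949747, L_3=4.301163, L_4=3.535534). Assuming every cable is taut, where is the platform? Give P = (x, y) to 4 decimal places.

circle eqns → linear via eq_j − eq_1; set q_j = A_j·A_j − L_j²
q_1 = 144.0000+9.0000−6.5000 = 146.5000
12.0000·x − 6.0000·y = q_1−q_2 = 99.0000
12.0000·x + 6.0000·y = q_1−q_3 = 129.0000
0.0000·x + 6.0000·y = q_1−q_4 = 15.0000
solve first two rows → x=9.5000, y=2.5000
check cable 4: ‖A_4−P‖² = 12.5000 ≈ L_4² = 12.5000 ✓

(9.5000, 2.5000)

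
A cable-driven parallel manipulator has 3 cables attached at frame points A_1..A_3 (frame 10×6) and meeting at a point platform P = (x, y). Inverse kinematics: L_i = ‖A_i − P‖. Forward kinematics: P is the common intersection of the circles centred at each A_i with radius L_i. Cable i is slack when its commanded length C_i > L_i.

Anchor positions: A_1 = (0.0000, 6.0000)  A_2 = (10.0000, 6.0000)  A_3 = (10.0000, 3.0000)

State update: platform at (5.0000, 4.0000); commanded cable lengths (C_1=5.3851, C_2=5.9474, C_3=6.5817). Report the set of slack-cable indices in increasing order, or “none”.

2, 3

cable 1: √((-5.0000)²+(2.0000)²)=5.3852, C_1=5.3851: taut
cable 2: √((5.0000)²+(2.0000)²)=5.3852, C_2=5.9474: slack
cable 3: √((5.0000)²+(-1.0000)²)=5.0990, C_3=6.5817: slack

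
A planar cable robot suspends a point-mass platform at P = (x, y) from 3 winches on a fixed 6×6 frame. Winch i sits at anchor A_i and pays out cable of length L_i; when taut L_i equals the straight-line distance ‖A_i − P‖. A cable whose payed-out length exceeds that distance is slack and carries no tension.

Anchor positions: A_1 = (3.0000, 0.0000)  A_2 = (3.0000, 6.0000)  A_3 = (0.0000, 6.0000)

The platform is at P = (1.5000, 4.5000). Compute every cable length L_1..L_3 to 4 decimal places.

L_1: Δ = A_1−P = (1.5000, -4.5000) → ‖Δ‖ = √22.5000 = 4.7434
L_2: Δ = A_2−P = (1.5000, 1.5000) → ‖Δ‖ = √4.5000 = 2.1213
L_3: Δ = A_3−P = (-1.5000, 1.5000) → ‖Δ‖ = √4.5000 = 2.1213

(4.7434, 2.1213, 2.1213)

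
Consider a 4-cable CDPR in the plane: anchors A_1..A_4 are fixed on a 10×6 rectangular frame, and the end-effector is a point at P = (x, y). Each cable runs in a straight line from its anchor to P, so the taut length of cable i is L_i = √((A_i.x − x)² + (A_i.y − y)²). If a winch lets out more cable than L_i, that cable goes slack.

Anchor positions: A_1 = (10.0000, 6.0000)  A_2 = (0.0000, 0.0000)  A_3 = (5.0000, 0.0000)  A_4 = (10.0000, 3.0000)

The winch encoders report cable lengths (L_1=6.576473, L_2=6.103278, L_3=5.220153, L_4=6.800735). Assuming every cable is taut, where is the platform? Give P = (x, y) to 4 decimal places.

(3.5000, 5.0000)

each cable: (A_i−P)·(A_i−P) = L_i²; let c_i = ‖A_i‖²−L_i²
c_1 = 100.0000+36.0000−43.2500 = 92.7500
row 1: 20.0000x + 12.0000y = 130.0000  (c_2=-37.2500)
row 2: 10.0000x + 12.0000y = 95.0000  (c_3=-2.2500)
row 3: 0.0000x + 6.0000y = 30.0000  (c_4=62.7500)
Cramer on rows 1–2 → x = 3.5000, y = 5.0000
check cable 4: ‖A_4−P‖² = 46.2500 ≈ L_4² = 46.2500 ✓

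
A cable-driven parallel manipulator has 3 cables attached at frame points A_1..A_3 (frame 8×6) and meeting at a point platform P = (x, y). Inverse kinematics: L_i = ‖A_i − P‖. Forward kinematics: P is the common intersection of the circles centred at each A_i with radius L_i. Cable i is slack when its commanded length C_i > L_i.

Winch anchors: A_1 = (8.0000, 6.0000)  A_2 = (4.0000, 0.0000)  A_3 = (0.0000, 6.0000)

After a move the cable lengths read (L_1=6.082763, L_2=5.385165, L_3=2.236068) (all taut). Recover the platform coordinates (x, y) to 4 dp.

(2.0000, 5.0000)

each cable: (A_i−P)·(A_i−P) = L_i²; let k_i = ‖A_i‖²−L_i²
k_1 = 64.0000+36.0000−37.0000 = 63.0000
row 1: 8.0000x + 12.0000y = 76.0000  (k_2=-13.0000)
row 2: 16.0000x + 0.0000y = 32.0000  (k_3=31.0000)
Cramer on rows 1–2 → x = 2.0000, y = 5.0000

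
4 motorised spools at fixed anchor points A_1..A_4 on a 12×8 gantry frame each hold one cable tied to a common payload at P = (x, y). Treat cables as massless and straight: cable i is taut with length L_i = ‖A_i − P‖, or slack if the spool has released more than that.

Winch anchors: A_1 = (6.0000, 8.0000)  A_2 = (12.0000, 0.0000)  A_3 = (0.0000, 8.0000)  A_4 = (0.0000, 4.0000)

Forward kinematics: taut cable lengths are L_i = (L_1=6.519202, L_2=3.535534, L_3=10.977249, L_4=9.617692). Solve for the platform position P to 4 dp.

(9.5000, 2.5000)

expand ‖A_i−P‖²=L_i² and subtract eq 1 (k_i ≔ ‖A_i‖²−L_i²)
k_1 = 36.0000+64.0000−42.5000 = 57.5000
eq1−eq2 → [-12.0000  16.0000]·P = -74.0000
eq1−eq3 → [12.0000  0.0000]·P = 114.0000
eq1−eq4 → [12.0000  8.0000]·P = 134.0000
2×2 solve → P = (9.5000, 2.5000)
check cable 4: ‖A_4−P‖² = 92.5000 ≈ L_4² = 92.5000 ✓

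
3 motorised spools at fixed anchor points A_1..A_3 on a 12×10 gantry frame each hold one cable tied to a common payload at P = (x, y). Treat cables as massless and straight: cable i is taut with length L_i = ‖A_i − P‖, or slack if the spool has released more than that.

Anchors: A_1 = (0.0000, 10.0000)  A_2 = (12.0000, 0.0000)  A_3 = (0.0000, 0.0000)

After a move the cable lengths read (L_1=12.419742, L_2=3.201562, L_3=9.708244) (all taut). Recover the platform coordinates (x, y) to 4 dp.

(9.5000, 2.0000)

each cable: (A_i−P)·(A_i−P) = L_i²; let q_i = ‖A_i‖²−L_i²
q_1 = 0.0000+100.0000−154.2500 = -54.2500
row 1: -24.0000x + 20.0000y = -188.0000  (q_2=133.7500)
row 2: 0.0000x + 20.0000y = 40.0000  (q_3=-94.2500)
Cramer on rows 1–2 → x = 9.5000, y = 2.0000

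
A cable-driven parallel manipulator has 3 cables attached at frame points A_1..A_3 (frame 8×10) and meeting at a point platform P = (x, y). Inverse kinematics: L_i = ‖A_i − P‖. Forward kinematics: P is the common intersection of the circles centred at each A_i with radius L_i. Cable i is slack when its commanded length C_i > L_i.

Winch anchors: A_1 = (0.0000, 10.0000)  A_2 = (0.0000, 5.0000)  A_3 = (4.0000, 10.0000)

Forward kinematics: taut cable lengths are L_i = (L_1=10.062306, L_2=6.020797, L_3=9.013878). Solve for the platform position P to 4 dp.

each cable: (A_i−P)·(A_i−P) = L_i²; let q_i = ‖A_i‖²−L_i²
q_1 = 0.0000+100.0000−101.2500 = -1.2500
row 1: 0.0000x + 10.0000y = 10.0000  (q_2=-11.2500)
row 2: -8.0000x + 0.0000y = -36.0000  (q_3=34.7500)
Cramer on rows 1–2 → x = 4.5000, y = 1.0000

(4.5000, 1.0000)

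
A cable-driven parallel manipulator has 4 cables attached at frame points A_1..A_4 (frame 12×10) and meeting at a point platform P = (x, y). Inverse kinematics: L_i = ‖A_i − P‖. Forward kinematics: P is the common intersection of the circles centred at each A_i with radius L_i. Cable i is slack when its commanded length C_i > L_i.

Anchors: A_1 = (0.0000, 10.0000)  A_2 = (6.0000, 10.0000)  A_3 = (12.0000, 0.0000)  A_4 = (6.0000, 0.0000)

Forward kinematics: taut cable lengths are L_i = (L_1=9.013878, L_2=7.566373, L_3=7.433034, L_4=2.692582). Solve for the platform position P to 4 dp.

expand ‖A_i−P‖²=L_i² and subtract eq 1 (q_i ≔ ‖A_i‖²−L_i²)
q_1 = 0.0000+100.0000−81.2500 = 18.7500
eq1−eq2 → [-12.0000  0.0000]·P = -60.0000
eq1−eq3 → [-24.0000  20.0000]·P = -70.0000
eq1−eq4 → [-12.0000  20.0000]·P = -10.0000
2×2 solve → P = (5.0000, 2.5000)
check cable 4: ‖A_4−P‖² = 7.2500 ≈ L_4² = 7.2500 ✓

(5.0000, 2.5000)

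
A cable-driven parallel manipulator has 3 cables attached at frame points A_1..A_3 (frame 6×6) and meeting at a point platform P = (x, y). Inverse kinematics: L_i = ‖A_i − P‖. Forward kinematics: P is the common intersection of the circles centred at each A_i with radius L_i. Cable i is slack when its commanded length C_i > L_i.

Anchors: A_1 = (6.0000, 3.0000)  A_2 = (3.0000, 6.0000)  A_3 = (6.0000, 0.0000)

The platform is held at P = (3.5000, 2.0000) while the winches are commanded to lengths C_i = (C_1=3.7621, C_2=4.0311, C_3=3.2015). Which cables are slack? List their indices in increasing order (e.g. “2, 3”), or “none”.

i=1: geometric 2.6926 vs commanded 3.7621 ⇒ slack
i=2: geometric 4.0311 vs commanded 4.0311 ⇒ taut
i=3: geometric 3.2016 vs commanded 3.2015 ⇒ taut

1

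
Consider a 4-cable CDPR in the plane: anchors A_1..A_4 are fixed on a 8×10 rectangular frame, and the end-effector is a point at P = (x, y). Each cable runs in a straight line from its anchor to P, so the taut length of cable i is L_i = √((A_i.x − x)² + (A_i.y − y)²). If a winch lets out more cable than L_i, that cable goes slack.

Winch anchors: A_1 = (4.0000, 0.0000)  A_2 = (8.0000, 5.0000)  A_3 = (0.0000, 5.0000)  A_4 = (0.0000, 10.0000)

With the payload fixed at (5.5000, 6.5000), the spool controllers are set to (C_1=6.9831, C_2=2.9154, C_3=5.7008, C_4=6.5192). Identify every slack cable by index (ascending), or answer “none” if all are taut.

cable 1: L_1 = ‖A_1−P‖ = 6.6708;  C_1 = 6.9831 → slack
cable 2: L_2 = ‖A_2−P‖ = 2.9155;  C_2 = 2.9154 → taut
cable 3: L_3 = ‖A_3−P‖ = 5.7009;  C_3 = 5.7008 → taut
cable 4: L_4 = ‖A_4−P‖ = 6.5192;  C_4 = 6.5192 → taut

1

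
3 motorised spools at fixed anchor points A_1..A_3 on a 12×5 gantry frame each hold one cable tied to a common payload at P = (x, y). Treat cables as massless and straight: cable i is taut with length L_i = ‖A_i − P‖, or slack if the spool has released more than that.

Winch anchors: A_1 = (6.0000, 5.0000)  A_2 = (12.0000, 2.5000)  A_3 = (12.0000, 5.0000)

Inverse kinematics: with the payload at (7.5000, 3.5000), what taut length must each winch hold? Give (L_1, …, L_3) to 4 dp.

L_1: Δ = A_1−P = (-1.5000, 1.5000) → ‖Δ‖ = √4.5000 = 2.1213
L_2: Δ = A_2−P = (4.5000, -1.0000) → ‖Δ‖ = √21.2500 = 4.6098
L_3: Δ = A_3−P = (4.5000, 1.5000) → ‖Δ‖ = √22.5000 = 4.7434

(2.1213, 4.6098, 4.7434)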